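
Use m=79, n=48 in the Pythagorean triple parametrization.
(3937, 7584, 8545)

Euclid's formula: a = m² - n², b = 2mn, c = m² + n²
m = 79, n = 48
a = 79² - 48² = 6241 - 2304 = 3937
b = 2 × 79 × 48 = 7584
c = 79² + 48² = 6241 + 2304 = 8545
Verification: 3937² + 7584² = 15499969 + 57517056 = 73017025 = 8545² ✓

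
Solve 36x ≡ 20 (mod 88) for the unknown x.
x ≡ 3 (mod 22)

gcd(36, 88) = 4, which divides 20, so solutions exist.
Divide through by 4: 9x ≡ 5 (mod 22).
Find 9^(-1) mod 22 by the extended Euclidean algorithm:
22 = 2 × 9 + 4  ⟹  4 = (1)·22 + (-2)·9
9 = 2 × 4 + 1  ⟹  1 = (-2)·22 + (5)·9
So (5)·9 ≡ 1 (mod 22), i.e. 9^(-1) ≡ 5 (mod 22).
x ≡ 5 × 5 = 25 ≡ 3 (mod 22).
Check: 36 × 3 = 108 ≡ 20 (mod 88).
x ≡ 3 (mod 22), giving 4 solutions mod 88.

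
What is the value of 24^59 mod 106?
36

Repeated squaring. Binary of 59 = 111011.
24^1 ≡ 24 (mod 106); 24^2 ≡ 46 (mod 106); 24^4 ≡ 102 (mod 106); 24^8 ≡ 16 (mod 106); 24^16 ≡ 44 (mod 106); 24^32 ≡ 28 (mod 106)
24^59 = 24^1 × 24^2 × 24^8 × 24^16 × 24^32 ≡ 36 (mod 106)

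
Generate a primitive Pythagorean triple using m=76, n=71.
(735, 10792, 10817)

Euclid's formula: a = m² - n², b = 2mn, c = m² + n²
m = 76, n = 71
a = 76² - 71² = 5776 - 5041 = 735
b = 2 × 76 × 71 = 10792
c = 76² + 71² = 5776 + 5041 = 10817
Verification: 735² + 10792² = 540225 + 116467264 = 117007489 = 10817² ✓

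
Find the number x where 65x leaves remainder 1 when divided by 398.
49

gcd(65, 398) = 1, so the inverse exists.
Extended Euclidean algorithm on (398, 65):
398 = 6 × 65 + 8  ⟹  8 = (1)·398 + (-6)·65
65 = 8 × 8 + 1  ⟹  1 = (-8)·398 + (49)·65
So (49)·65 ≡ 1 (mod 398), i.e. 65^(-1) ≡ 49 (mod 398).
Check: 65 × 49 = 3185 ≡ 1 (mod 398)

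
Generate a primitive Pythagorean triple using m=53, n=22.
(2325, 2332, 3293)

Euclid's formula: a = m² - n², b = 2mn, c = m² + n²
m = 53, n = 22
a = 53² - 22² = 2809 - 484 = 2325
b = 2 × 53 × 22 = 2332
c = 53² + 22² = 2809 + 484 = 3293
Verification: 2325² + 2332² = 5405625 + 5438224 = 10843849 = 3293² ✓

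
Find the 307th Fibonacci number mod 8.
5

Matrix identity: Q^n = [[F_(n+1), F_n], [F_n, F_(n-1)]] with Q = [[1,1],[1,0]].
n = 307 = 100110011₂. Square-and-multiply, entries mod 8:
Q^1 = [[1,1],[1,0]]
Q^2 = (Q^1)² = [[2,1],[1,1]]
Q^4 = (Q^2)² = [[5,3],[3,2]]
Q^9 = (Q^4)²·Q = [[7,2],[2,5]]
Q^19 = (Q^9)²·Q = [[5,5],[5,0]]
Q^38 = (Q^19)² = [[2,1],[1,1]]
Q^76 = (Q^38)² = [[5,3],[3,2]]
Q^153 = (Q^76)²·Q = [[7,2],[2,5]]
Q^307 = (Q^153)²·Q = [[5,5],[5,0]]
F_307 mod 8 = Q^307[0][1] = 5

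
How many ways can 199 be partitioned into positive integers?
3646072432125

p(n) counts ways to write n as a sum of positive integers (order ignored).
Euler's pentagonal recurrence: p(k) = p(k-1) + p(k-2) - p(k-5) - p(k-7) + p(k-12) + p(k-15) - ... (offsets j(3j∓1)/2, signs ++--, p(0)=1, p(<0)=0).
DP table for k = 0..198: p(0)=1, p(1)=1, p(2)=2, p(3)=3, p(4)=5, p(5)=7, p(6)=11, p(7)=15, p(8)=22, p(9)=30, p(10)=42, p(11)=56, p(12)=77, p(13)=101, p(14)=135, p(15)=176, p(16)=231, p(17)=297, p(18)=385, p(19)=490, p(20)=627, p(21)=792, p(22)=1002, p(23)=1255, p(24)=1575, p(25)=1958, p(26)=2436, p(27)=3010, p(28)=3718, p(29)=4565, p(30)=5604, p(31)=6842, p(32)=8349, p(33)=10143, p(34)=12310, p(35)=14883, p(36)=17977, p(37)=21637, p(38)=26015, p(39)=31185, p(40)=37338, p(41)=44583, p(42)=53174, p(43)=63261, p(44)=75175, p(45)=89134, p(46)=105558, p(47)=124754, p(48)=147273, p(49)=173525, p(50)=204226, p(51)=239943, p(52)=281589, p(53)=329931, p(54)=386155, p(55)=451276, p(56)=526823, p(57)=614154, p(58)=715220, p(59)=831820, p(60)=966467, p(61)=1121505, p(62)=1300156, p(63)=1505499, p(64)=1741630, p(65)=2012558, p(66)=2323520, p(67)=2679689, p(68)=3087735, p(69)=3554345, p(70)=4087968, p(71)=4697205, p(72)=5392783, p(73)=6185689, p(74)=7089500, p(75)=8118264, p(76)=9289091, p(77)=10619863, p(78)=12132164, p(79)=13848650, p(80)=15796476, p(81)=18004327, p(82)=20506255, p(83)=23338469, p(84)=26543660, p(85)=30167357, p(86)=34262962, p(87)=38887673, p(88)=44108109, p(89)=49995925, p(90)=56634173, p(91)=64112359, p(92)=72533807, p(93)=82010177, p(94)=92669720, p(95)=104651419, p(96)=118114304, p(97)=133230930, p(98)=150198136, p(99)=169229875, p(100)=190569292, p(101)=214481126, p(102)=241265379, p(103)=271248950, p(104)=304801365, p(105)=342325709, p(106)=384276336, p(107)=431149389, p(108)=483502844, p(109)=541946240, p(110)=607163746, p(111)=679903203, p(112)=761002156, p(113)=851376628, p(114)=952050665, p(115)=1064144451, p(116)=1188908248, p(117)=1327710076, p(118)=1482074143, p(119)=1653668665, p(120)=1844349560, p(121)=2056148051, p(122)=2291320912, p(123)=2552338241, p(124)=2841940500, p(125)=3163127352, p(126)=3519222692, p(127)=3913864295, p(128)=4351078600, p(129)=4835271870, p(130)=5371315400, p(131)=5964539504, p(132)=6620830889, p(133)=7346629512, p(134)=8149040695, p(135)=9035836076, p(136)=10015581680, p(137)=11097645016, p(138)=12292341831, p(139)=13610949895, p(140)=15065878135, p(141)=16670689208, p(142)=18440293320, p(143)=20390982757, p(144)=22540654445, p(145)=24908858009, p(146)=27517052599, p(147)=30388671978, p(148)=33549419497, p(149)=37027355200, p(150)=40853235313, p(151)=45060624582, p(152)=49686288421, p(153)=54770336324, p(154)=60356673280, p(155)=66493182097, p(156)=73232243759, p(157)=80630964769, p(158)=88751778802, p(159)=97662728555, p(160)=107438159466, p(161)=118159068427, p(162)=129913904637, p(163)=142798995930, p(164)=156919475295, p(165)=172389800255, p(166)=189334822579, p(167)=207890420102, p(168)=228204732751, p(169)=250438925115, p(170)=274768617130, p(171)=301384802048, p(172)=330495499613, p(173)=362326859895, p(174)=397125074750, p(175)=435157697830, p(176)=476715857290, p(177)=522115831195, p(178)=571701605655, p(179)=625846753120, p(180)=684957390936, p(181)=749474411781, p(182)=819876908323, p(183)=896684817527, p(184)=980462880430, p(185)=1071823774337, p(186)=1171432692373, p(187)=1280011042268, p(188)=1398341745571, p(189)=1527273599625, p(190)=1667727404093, p(191)=1820701100652, p(192)=1987276856363, p(193)=2168627105469, p(194)=2366022741845, p(195)=2580840212973, p(196)=2814570987591, p(197)=3068829878530, p(198)=3345365983698.
Final step: p(199) = p(198) + p(197) - p(194) - p(192) + p(187) + p(184) - p(177) - p(173) + p(164) + p(159) - p(148) - p(142) + p(129) + p(122) - p(107) - p(99) + p(82) + p(73) - p(54) - p(44) + p(23) + p(12)
= 3345365983698 + 3068829878530 - 2366022741845 - 1987276856363 + 1280011042268 + 980462880430 - 522115831195 - 362326859895 + 156919475295 + 97662728555 - 33549419497 - 18440293320 + 4835271870 + 2291320912 - 431149389 - 169229875 + 20506255 + 6185689 - 386155 - 75175 + 1255 + 77
= 3646072432125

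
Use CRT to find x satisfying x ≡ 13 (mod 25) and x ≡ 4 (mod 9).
13

Using Chinese Remainder Theorem:
M = 25 × 9 = 225
M1 = 9, M2 = 25
y1 = 9^(-1) mod 25 = 14
y2 = 25^(-1) mod 9 = 4
x = (13×9×14 + 4×25×4) mod 225 = 13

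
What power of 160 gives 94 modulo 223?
88

Baby-step giant-step with step n = ⌈√223⌉ = 15.
Baby steps 160^j mod 223 (j:value) for j=0..14: 0:1, 1:160, 2:178, 3:159, 4:18, 5:204, 6:82, 7:186, 8:101, 9:104, 10:138, 11:3, 12:34, 13:88, 14:31.
Giant-step multiplier: 160^(-15) ≡ 160^(222-15) = 160^207 ≡ 95 (mod 223).
Giant steps γ_i = 94·95^i mod 223: γ_0=94, γ_1=10, γ_2=58, γ_3=158, γ_4=69, γ_5=88 (in table at j=13).
x = i·n + j = 5·15 + 13 = 88.
Check: 160^88 ≡ 94 (mod 223).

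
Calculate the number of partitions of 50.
204226

p(n) counts ways to write n as a sum of positive integers (order ignored).
Euler's pentagonal recurrence: p(k) = p(k-1) + p(k-2) - p(k-5) - p(k-7) + p(k-12) + p(k-15) - ... (offsets j(3j∓1)/2, signs ++--, p(0)=1, p(<0)=0).
DP table for k = 0..49: p(0)=1, p(1)=1, p(2)=2, p(3)=3, p(4)=5, p(5)=7, p(6)=11, p(7)=15, p(8)=22, p(9)=30, p(10)=42, p(11)=56, p(12)=77, p(13)=101, p(14)=135, p(15)=176, p(16)=231, p(17)=297, p(18)=385, p(19)=490, p(20)=627, p(21)=792, p(22)=1002, p(23)=1255, p(24)=1575, p(25)=1958, p(26)=2436, p(27)=3010, p(28)=3718, p(29)=4565, p(30)=5604, p(31)=6842, p(32)=8349, p(33)=10143, p(34)=12310, p(35)=14883, p(36)=17977, p(37)=21637, p(38)=26015, p(39)=31185, p(40)=37338, p(41)=44583, p(42)=53174, p(43)=63261, p(44)=75175, p(45)=89134, p(46)=105558, p(47)=124754, p(48)=147273, p(49)=173525.
Final step: p(50) = p(49) + p(48) - p(45) - p(43) + p(38) + p(35) - p(28) - p(24) + p(15) + p(10)
= 173525 + 147273 - 89134 - 63261 + 26015 + 14883 - 3718 - 1575 + 176 + 42
= 204226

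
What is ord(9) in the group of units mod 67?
11

67 is prime, so ord(9) divides φ(67) = 66.
Divisors of 66: 1, 2, 3, 6, 11, 22, 33, 66.
Repeated squaring: 9^1 ≡ 9, 9^2 ≡ 14, 9^4 ≡ 62, 9^8 ≡ 25, 9^16 ≡ 22, 9^32 ≡ 15, 9^64 ≡ 24 (mod 67).
Test 9^d mod 67 for each divisor d in increasing order:
9^1 ≡ 9
9^2 ≡ 14
9^3 = 9^2·9^1 ≡ 59
9^6 = 9^4·9^2 ≡ 64
9^11 = 9^8·9^2·9^1 ≡ 1  ← first divisor giving 1
The order is 11.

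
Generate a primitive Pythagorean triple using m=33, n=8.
(1025, 528, 1153)

Euclid's formula: a = m² - n², b = 2mn, c = m² + n²
m = 33, n = 8
a = 33² - 8² = 1089 - 64 = 1025
b = 2 × 33 × 8 = 528
c = 33² + 8² = 1089 + 64 = 1153
Verification: 1025² + 528² = 1050625 + 278784 = 1329409 = 1153² ✓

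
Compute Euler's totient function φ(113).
112

113 = 113
φ(n) = n × ∏(1 - 1/p) for each prime p dividing n
φ(113) = 113 × (1 - 1/113) = 112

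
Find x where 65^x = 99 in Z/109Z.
101

Baby-step giant-step with step n = ⌈√109⌉ = 11.
Baby steps 65^j mod 109 (j:value) for j=0..10: 0:1, 1:65, 2:83, 3:54, 4:22, 5:13, 6:82, 7:98, 8:48, 9:68, 10:60.
Giant-step multiplier: 65^(-11) ≡ 65^(108-11) = 65^97 ≡ 59 (mod 109).
Giant steps γ_i = 99·59^i mod 109: γ_0=99, γ_1=64, γ_2=70, γ_3=97, γ_4=55, γ_5=84, γ_6=51, γ_7=66, γ_8=79, γ_9=83 (in table at j=2).
x = i·n + j = 9·11 + 2 = 101.
Check: 65^101 ≡ 99 (mod 109).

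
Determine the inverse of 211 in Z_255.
226

gcd(211, 255) = 1, so the inverse exists.
Extended Euclidean algorithm on (255, 211):
255 = 1 × 211 + 44  ⟹  44 = (1)·255 + (-1)·211
211 = 4 × 44 + 35  ⟹  35 = (-4)·255 + (5)·211
44 = 1 × 35 + 9  ⟹  9 = (5)·255 + (-6)·211
35 = 3 × 9 + 8  ⟹  8 = (-19)·255 + (23)·211
9 = 1 × 8 + 1  ⟹  1 = (24)·255 + (-29)·211
So (-29)·211 ≡ 1 (mod 255), i.e. 211^(-1) ≡ -29 ≡ 226 (mod 255).
Check: 211 × 226 = 47686 ≡ 1 (mod 255)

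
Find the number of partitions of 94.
92669720

p(n) counts ways to write n as a sum of positive integers (order ignored).
Euler's pentagonal recurrence: p(k) = p(k-1) + p(k-2) - p(k-5) - p(k-7) + p(k-12) + p(k-15) - ... (offsets j(3j∓1)/2, signs ++--, p(0)=1, p(<0)=0).
DP table for k = 0..93: p(0)=1, p(1)=1, p(2)=2, p(3)=3, p(4)=5, p(5)=7, p(6)=11, p(7)=15, p(8)=22, p(9)=30, p(10)=42, p(11)=56, p(12)=77, p(13)=101, p(14)=135, p(15)=176, p(16)=231, p(17)=297, p(18)=385, p(19)=490, p(20)=627, p(21)=792, p(22)=1002, p(23)=1255, p(24)=1575, p(25)=1958, p(26)=2436, p(27)=3010, p(28)=3718, p(29)=4565, p(30)=5604, p(31)=6842, p(32)=8349, p(33)=10143, p(34)=12310, p(35)=14883, p(36)=17977, p(37)=21637, p(38)=26015, p(39)=31185, p(40)=37338, p(41)=44583, p(42)=53174, p(43)=63261, p(44)=75175, p(45)=89134, p(46)=105558, p(47)=124754, p(48)=147273, p(49)=173525, p(50)=204226, p(51)=239943, p(52)=281589, p(53)=329931, p(54)=386155, p(55)=451276, p(56)=526823, p(57)=614154, p(58)=715220, p(59)=831820, p(60)=966467, p(61)=1121505, p(62)=1300156, p(63)=1505499, p(64)=1741630, p(65)=2012558, p(66)=2323520, p(67)=2679689, p(68)=3087735, p(69)=3554345, p(70)=4087968, p(71)=4697205, p(72)=5392783, p(73)=6185689, p(74)=7089500, p(75)=8118264, p(76)=9289091, p(77)=10619863, p(78)=12132164, p(79)=13848650, p(80)=15796476, p(81)=18004327, p(82)=20506255, p(83)=23338469, p(84)=26543660, p(85)=30167357, p(86)=34262962, p(87)=38887673, p(88)=44108109, p(89)=49995925, p(90)=56634173, p(91)=64112359, p(92)=72533807, p(93)=82010177.
Final step: p(94) = p(93) + p(92) - p(89) - p(87) + p(82) + p(79) - p(72) - p(68) + p(59) + p(54) - p(43) - p(37) + p(24) + p(17) - p(2)
= 82010177 + 72533807 - 49995925 - 38887673 + 20506255 + 13848650 - 5392783 - 3087735 + 831820 + 386155 - 63261 - 21637 + 1575 + 297 - 2
= 92669720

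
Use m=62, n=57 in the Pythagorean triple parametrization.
(595, 7068, 7093)

Euclid's formula: a = m² - n², b = 2mn, c = m² + n²
m = 62, n = 57
a = 62² - 57² = 3844 - 3249 = 595
b = 2 × 62 × 57 = 7068
c = 62² + 57² = 3844 + 3249 = 7093
Verification: 595² + 7068² = 354025 + 49956624 = 50310649 = 7093² ✓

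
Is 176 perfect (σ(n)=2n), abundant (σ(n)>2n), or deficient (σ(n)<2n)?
abundant

Proper divisors of 176: sum = 1 + 2 + 4 + 8 + 11 + 16 + 22 + 44 + 88 = 196
Since 196 > 176, 176 is abundant.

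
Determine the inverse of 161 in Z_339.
299

gcd(161, 339) = 1, so the inverse exists.
Extended Euclidean algorithm on (339, 161):
339 = 2 × 161 + 17  ⟹  17 = (1)·339 + (-2)·161
161 = 9 × 17 + 8  ⟹  8 = (-9)·339 + (19)·161
17 = 2 × 8 + 1  ⟹  1 = (19)·339 + (-40)·161
So (-40)·161 ≡ 1 (mod 339), i.e. 161^(-1) ≡ -40 ≡ 299 (mod 339).
Check: 161 × 299 = 48139 ≡ 1 (mod 339)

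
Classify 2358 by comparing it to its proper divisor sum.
abundant

Proper divisors of 2358: sum = 1 + 2 + 3 + 6 + 9 + 18 + 131 + 262 + 393 + 786 + 1179 = 2790
Since 2790 > 2358, 2358 is abundant.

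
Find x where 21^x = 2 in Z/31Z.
6

Baby-step giant-step with step n = ⌈√31⌉ = 6.
Baby steps 21^j mod 31 (j:value) for j=0..5: 0:1, 1:21, 2:7, 3:23, 4:18, 5:6.
Giant-step multiplier: 21^(-6) ≡ 21^(30-6) = 21^24 ≡ 16 (mod 31).
Giant steps γ_i = 2·16^i mod 31: γ_0=2, γ_1=1 (in table at j=0).
x = i·n + j = 1·6 + 0 = 6.
Check: 21^6 ≡ 2 (mod 31).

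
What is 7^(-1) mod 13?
2

gcd(7, 13) = 1, so the inverse exists.
Extended Euclidean algorithm on (13, 7):
13 = 1 × 7 + 6  ⟹  6 = (1)·13 + (-1)·7
7 = 1 × 6 + 1  ⟹  1 = (-1)·13 + (2)·7
So (2)·7 ≡ 1 (mod 13), i.e. 7^(-1) ≡ 2 (mod 13).
Check: 7 × 2 = 14 ≡ 1 (mod 13)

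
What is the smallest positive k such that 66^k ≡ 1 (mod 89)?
88

89 is prime, so ord(66) divides φ(89) = 88.
Divisors of 88: 1, 2, 4, 8, 11, 22, 44, 88.
Repeated squaring: 66^1 ≡ 66, 66^2 ≡ 84, 66^4 ≡ 25, 66^8 ≡ 2, 66^16 ≡ 4, 66^32 ≡ 16, 66^64 ≡ 78 (mod 89).
Test 66^d mod 89 for each divisor d in increasing order:
66^1 ≡ 66
66^2 ≡ 84
66^4 ≡ 25
66^8 ≡ 2
66^11 = 66^8·66^2·66^1 ≡ 52
66^22 = 66^16·66^4·66^2 ≡ 34
66^44 = 66^32·66^8·66^4 ≡ 88
66^88 = 66^64·66^16·66^8 ≡ 1  ← first divisor giving 1
The order is 88.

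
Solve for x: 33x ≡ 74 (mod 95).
x ≡ 8 (mod 95)

gcd(33, 95) = 1, which divides 74, so solutions exist.
Find 33^(-1) mod 95 by the extended Euclidean algorithm:
95 = 2 × 33 + 29  ⟹  29 = (1)·95 + (-2)·33
33 = 1 × 29 + 4  ⟹  4 = (-1)·95 + (3)·33
29 = 7 × 4 + 1  ⟹  1 = (8)·95 + (-23)·33
So (-23)·33 ≡ 1 (mod 95), i.e. 33^(-1) ≡ -23 ≡ 72 (mod 95).
x ≡ 72 × 74 = 5328 ≡ 8 (mod 95).
Check: 33 × 8 = 264 ≡ 74 (mod 95).
Unique solution: x ≡ 8 (mod 95)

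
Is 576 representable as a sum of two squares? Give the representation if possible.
0² + 24² (a=0, b=24)

Factorization: 576 = 2^6 × 3^2
By Fermat: n is sum of two squares iff every prime p ≡ 3 (mod 4) appears to even power.
All primes ≡ 3 (mod 4) appear to even power.
Search a = 0, 1, 2, … for 576 - a² a perfect square: first hit at a = 0: 576 - 0 = 576 = 24².
576 = 0² + 24² = 0 + 576 ✓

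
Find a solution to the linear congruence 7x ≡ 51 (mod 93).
x ≡ 87 (mod 93)

gcd(7, 93) = 1, which divides 51, so solutions exist.
Find 7^(-1) mod 93 by the extended Euclidean algorithm:
93 = 13 × 7 + 2  ⟹  2 = (1)·93 + (-13)·7
7 = 3 × 2 + 1  ⟹  1 = (-3)·93 + (40)·7
So (40)·7 ≡ 1 (mod 93), i.e. 7^(-1) ≡ 40 (mod 93).
x ≡ 40 × 51 = 2040 ≡ 87 (mod 93).
Check: 7 × 87 = 609 ≡ 51 (mod 93).
Unique solution: x ≡ 87 (mod 93)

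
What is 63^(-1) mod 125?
2

gcd(63, 125) = 1, so the inverse exists.
Extended Euclidean algorithm on (125, 63):
125 = 1 × 63 + 62  ⟹  62 = (1)·125 + (-1)·63
63 = 1 × 62 + 1  ⟹  1 = (-1)·125 + (2)·63
So (2)·63 ≡ 1 (mod 125), i.e. 63^(-1) ≡ 2 (mod 125).
Check: 63 × 2 = 126 ≡ 1 (mod 125)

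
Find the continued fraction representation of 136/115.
[1; 5, 2, 10]

Euclidean algorithm steps:
136 = 1 × 115 + 21
115 = 5 × 21 + 10
21 = 2 × 10 + 1
10 = 10 × 1 + 0
Continued fraction: [1; 5, 2, 10]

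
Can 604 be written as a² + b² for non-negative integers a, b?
Not possible

Factorization: 604 = 2^2 × 151
By Fermat: n is sum of two squares iff every prime p ≡ 3 (mod 4) appears to even power.
Prime(s) ≡ 3 (mod 4) with odd exponent: [(151, 1)]
Therefore 604 cannot be expressed as a² + b².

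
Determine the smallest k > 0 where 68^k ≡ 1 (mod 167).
166

167 is prime, so ord(68) divides φ(167) = 166.
Divisors of 166: 1, 2, 83, 166.
Repeated squaring: 68^1 ≡ 68, 68^2 ≡ 115, 68^4 ≡ 32, 68^8 ≡ 22, 68^16 ≡ 150, 68^32 ≡ 122, 68^64 ≡ 21, 68^128 ≡ 107 (mod 167).
Test 68^d mod 167 for each divisor d in increasing order:
68^1 ≡ 68
68^2 ≡ 115
68^83 = 68^64·68^16·68^2·68^1 ≡ 166
68^166 = 68^128·68^32·68^4·68^2 ≡ 1  ← first divisor giving 1
The order is 166.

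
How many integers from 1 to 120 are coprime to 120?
32

120 = 2^3 × 3 × 5
φ(n) = n × ∏(1 - 1/p) for each prime p dividing n
φ(120) = 120 × (1 - 1/2) × (1 - 1/3) × (1 - 1/5) = 32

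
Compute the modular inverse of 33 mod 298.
289

gcd(33, 298) = 1, so the inverse exists.
Extended Euclidean algorithm on (298, 33):
298 = 9 × 33 + 1  ⟹  1 = (1)·298 + (-9)·33
So (-9)·33 ≡ 1 (mod 298), i.e. 33^(-1) ≡ -9 ≡ 289 (mod 298).
Check: 33 × 289 = 9537 ≡ 1 (mod 298)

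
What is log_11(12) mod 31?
23

Baby-step giant-step with step n = ⌈√31⌉ = 6.
Baby steps 11^j mod 31 (j:value) for j=0..5: 0:1, 1:11, 2:28, 3:29, 4:9, 5:6.
Giant-step multiplier: 11^(-6) ≡ 11^(30-6) = 11^24 ≡ 8 (mod 31).
Giant steps γ_i = 12·8^i mod 31: γ_0=12, γ_1=3, γ_2=24, γ_3=6 (in table at j=5).
x = i·n + j = 3·6 + 5 = 23.
Check: 11^23 ≡ 12 (mod 31).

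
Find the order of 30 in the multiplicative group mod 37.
18

37 is prime, so ord(30) divides φ(37) = 36.
Divisors of 36: 1, 2, 3, 4, 6, 9, 12, 18, 36.
Repeated squaring: 30^1 ≡ 30, 30^2 ≡ 12, 30^4 ≡ 33, 30^8 ≡ 16, 30^16 ≡ 34, 30^32 ≡ 9 (mod 37).
Test 30^d mod 37 for each divisor d in increasing order:
30^1 ≡ 30
30^2 ≡ 12
30^3 = 30^2·30^1 ≡ 27
30^4 ≡ 33
30^6 = 30^4·30^2 ≡ 26
30^9 = 30^8·30^1 ≡ 36
30^12 = 30^8·30^4 ≡ 10
30^18 = 30^16·30^2 ≡ 1  ← first divisor giving 1
The order is 18.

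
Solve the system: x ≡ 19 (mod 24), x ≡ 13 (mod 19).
355

Using Chinese Remainder Theorem:
M = 24 × 19 = 456
M1 = 19, M2 = 24
y1 = 19^(-1) mod 24 = 19
y2 = 24^(-1) mod 19 = 4
x = (19×19×19 + 13×24×4) mod 456 = 355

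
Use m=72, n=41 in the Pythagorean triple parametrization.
(3503, 5904, 6865)

Euclid's formula: a = m² - n², b = 2mn, c = m² + n²
m = 72, n = 41
a = 72² - 41² = 5184 - 1681 = 3503
b = 2 × 72 × 41 = 5904
c = 72² + 41² = 5184 + 1681 = 6865
Verification: 3503² + 5904² = 12271009 + 34857216 = 47128225 = 6865² ✓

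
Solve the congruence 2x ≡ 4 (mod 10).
x ≡ 2 (mod 5)

gcd(2, 10) = 2, which divides 4, so solutions exist.
Divide through by 2: x ≡ 2 (mod 5).
The coefficient of x is now 1, so x ≡ 2 (mod 5).
Check: 2 × 2 = 4 ≡ 4 (mod 10).
x ≡ 2 (mod 5), giving 2 solutions mod 10.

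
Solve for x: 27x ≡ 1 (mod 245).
118

gcd(27, 245) = 1, so the inverse exists.
Extended Euclidean algorithm on (245, 27):
245 = 9 × 27 + 2  ⟹  2 = (1)·245 + (-9)·27
27 = 13 × 2 + 1  ⟹  1 = (-13)·245 + (118)·27
So (118)·27 ≡ 1 (mod 245), i.e. 27^(-1) ≡ 118 (mod 245).
Check: 27 × 118 = 3186 ≡ 1 (mod 245)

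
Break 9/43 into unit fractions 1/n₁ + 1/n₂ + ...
1/5 + 1/108 + 1/23220

Greedy algorithm:
9/43: ceiling(43/9) = 5, use 1/5
2/215: ceiling(215/2) = 108, use 1/108
1/23220: ceiling(23220/1) = 23220, use 1/23220
Result: 9/43 = 1/5 + 1/108 + 1/23220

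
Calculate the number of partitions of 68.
3087735

p(n) counts ways to write n as a sum of positive integers (order ignored).
Euler's pentagonal recurrence: p(k) = p(k-1) + p(k-2) - p(k-5) - p(k-7) + p(k-12) + p(k-15) - ... (offsets j(3j∓1)/2, signs ++--, p(0)=1, p(<0)=0).
DP table for k = 0..67: p(0)=1, p(1)=1, p(2)=2, p(3)=3, p(4)=5, p(5)=7, p(6)=11, p(7)=15, p(8)=22, p(9)=30, p(10)=42, p(11)=56, p(12)=77, p(13)=101, p(14)=135, p(15)=176, p(16)=231, p(17)=297, p(18)=385, p(19)=490, p(20)=627, p(21)=792, p(22)=1002, p(23)=1255, p(24)=1575, p(25)=1958, p(26)=2436, p(27)=3010, p(28)=3718, p(29)=4565, p(30)=5604, p(31)=6842, p(32)=8349, p(33)=10143, p(34)=12310, p(35)=14883, p(36)=17977, p(37)=21637, p(38)=26015, p(39)=31185, p(40)=37338, p(41)=44583, p(42)=53174, p(43)=63261, p(44)=75175, p(45)=89134, p(46)=105558, p(47)=124754, p(48)=147273, p(49)=173525, p(50)=204226, p(51)=239943, p(52)=281589, p(53)=329931, p(54)=386155, p(55)=451276, p(56)=526823, p(57)=614154, p(58)=715220, p(59)=831820, p(60)=966467, p(61)=1121505, p(62)=1300156, p(63)=1505499, p(64)=1741630, p(65)=2012558, p(66)=2323520, p(67)=2679689.
Final step: p(68) = p(67) + p(66) - p(63) - p(61) + p(56) + p(53) - p(46) - p(42) + p(33) + p(28) - p(17) - p(11)
= 2679689 + 2323520 - 1505499 - 1121505 + 526823 + 329931 - 105558 - 53174 + 10143 + 3718 - 297 - 56
= 3087735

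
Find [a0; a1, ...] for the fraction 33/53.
[0; 1, 1, 1, 1, 1, 6]

Euclidean algorithm steps:
33 = 0 × 53 + 33
53 = 1 × 33 + 20
33 = 1 × 20 + 13
20 = 1 × 13 + 7
13 = 1 × 7 + 6
7 = 1 × 6 + 1
6 = 6 × 1 + 0
Continued fraction: [0; 1, 1, 1, 1, 1, 6]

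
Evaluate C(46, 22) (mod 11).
6

Using Lucas' theorem:
Write n=46 and k=22 in base 11:
n in base 11: [4, 2]
k in base 11: [2, 0]
C(46,22) mod 11 = ∏ C(n_i, k_i) mod 11
Digit binomials (mod 11): C(4,2) = 6; C(2,0) = 1
Product: 6 × 1 = 6 ≡ 6 (mod 11)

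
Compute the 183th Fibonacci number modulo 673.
249

Matrix identity: Q^n = [[F_(n+1), F_n], [F_n, F_(n-1)]] with Q = [[1,1],[1,0]].
n = 183 = 10110111₂. Square-and-multiply, entries mod 673:
Q^1 = [[1,1],[1,0]]
Q^2 = (Q^1)² = [[2,1],[1,1]]
Q^5 = (Q^2)²·Q = [[8,5],[5,3]]
Q^11 = (Q^5)²·Q = [[144,89],[89,55]]
Q^22 = (Q^11)² = [[391,213],[213,178]]
Q^45 = (Q^22)²·Q = [[445,388],[388,57]]
Q^91 = (Q^45)²·Q = [[234,628],[628,279]]
Q^183 = (Q^91)²·Q = [[46,249],[249,470]]
F_183 mod 673 = Q^183[0][1] = 249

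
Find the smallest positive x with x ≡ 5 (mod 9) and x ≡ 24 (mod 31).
86

Using Chinese Remainder Theorem:
M = 9 × 31 = 279
M1 = 31, M2 = 9
y1 = 31^(-1) mod 9 = 7
y2 = 9^(-1) mod 31 = 7
x = (5×31×7 + 24×9×7) mod 279 = 86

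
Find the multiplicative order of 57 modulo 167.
83

167 is prime, so ord(57) divides φ(167) = 166.
Divisors of 166: 1, 2, 83, 166.
Repeated squaring: 57^1 ≡ 57, 57^2 ≡ 76, 57^4 ≡ 98, 57^8 ≡ 85, 57^16 ≡ 44, 57^32 ≡ 99, 57^64 ≡ 115, 57^128 ≡ 32 (mod 167).
Test 57^d mod 167 for each divisor d in increasing order:
57^1 ≡ 57
57^2 ≡ 76
57^83 = 57^64·57^16·57^2·57^1 ≡ 1  ← first divisor giving 1
The order is 83.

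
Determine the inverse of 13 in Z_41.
19

gcd(13, 41) = 1, so the inverse exists.
Extended Euclidean algorithm on (41, 13):
41 = 3 × 13 + 2  ⟹  2 = (1)·41 + (-3)·13
13 = 6 × 2 + 1  ⟹  1 = (-6)·41 + (19)·13
So (19)·13 ≡ 1 (mod 41), i.e. 13^(-1) ≡ 19 (mod 41).
Check: 13 × 19 = 247 ≡ 1 (mod 41)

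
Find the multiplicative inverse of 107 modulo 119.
109

gcd(107, 119) = 1, so the inverse exists.
Extended Euclidean algorithm on (119, 107):
119 = 1 × 107 + 12  ⟹  12 = (1)·119 + (-1)·107
107 = 8 × 12 + 11  ⟹  11 = (-8)·119 + (9)·107
12 = 1 × 11 + 1  ⟹  1 = (9)·119 + (-10)·107
So (-10)·107 ≡ 1 (mod 119), i.e. 107^(-1) ≡ -10 ≡ 109 (mod 119).
Check: 107 × 109 = 11663 ≡ 1 (mod 119)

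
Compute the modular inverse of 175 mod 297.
241

gcd(175, 297) = 1, so the inverse exists.
Extended Euclidean algorithm on (297, 175):
297 = 1 × 175 + 122  ⟹  122 = (1)·297 + (-1)·175
175 = 1 × 122 + 53  ⟹  53 = (-1)·297 + (2)·175
122 = 2 × 53 + 16  ⟹  16 = (3)·297 + (-5)·175
53 = 3 × 16 + 5  ⟹  5 = (-10)·297 + (17)·175
16 = 3 × 5 + 1  ⟹  1 = (33)·297 + (-56)·175
So (-56)·175 ≡ 1 (mod 297), i.e. 175^(-1) ≡ -56 ≡ 241 (mod 297).
Check: 175 × 241 = 42175 ≡ 1 (mod 297)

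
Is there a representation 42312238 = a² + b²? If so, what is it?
Not possible

Factorization: 42312238 = 2 × 37 × 83^3
By Fermat: n is sum of two squares iff every prime p ≡ 3 (mod 4) appears to even power.
Prime(s) ≡ 3 (mod 4) with odd exponent: [(83, 3)]
Therefore 42312238 cannot be expressed as a² + b².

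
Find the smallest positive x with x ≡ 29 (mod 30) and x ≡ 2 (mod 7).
149

Using Chinese Remainder Theorem:
M = 30 × 7 = 210
M1 = 7, M2 = 30
y1 = 7^(-1) mod 30 = 13
y2 = 30^(-1) mod 7 = 4
x = (29×7×13 + 2×30×4) mod 210 = 149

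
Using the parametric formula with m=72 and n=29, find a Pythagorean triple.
(4343, 4176, 6025)

Euclid's formula: a = m² - n², b = 2mn, c = m² + n²
m = 72, n = 29
a = 72² - 29² = 5184 - 841 = 4343
b = 2 × 72 × 29 = 4176
c = 72² + 29² = 5184 + 841 = 6025
Verification: 4343² + 4176² = 18861649 + 17438976 = 36300625 = 6025² ✓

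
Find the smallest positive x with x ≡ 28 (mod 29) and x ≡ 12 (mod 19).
202

Using Chinese Remainder Theorem:
M = 29 × 19 = 551
M1 = 19, M2 = 29
y1 = 19^(-1) mod 29 = 26
y2 = 29^(-1) mod 19 = 2
x = (28×19×26 + 12×29×2) mod 551 = 202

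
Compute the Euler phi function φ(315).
144

315 = 3^2 × 5 × 7
φ(n) = n × ∏(1 - 1/p) for each prime p dividing n
φ(315) = 315 × (1 - 1/3) × (1 - 1/5) × (1 - 1/7) = 144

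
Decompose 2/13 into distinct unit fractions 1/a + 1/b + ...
1/7 + 1/91

Greedy algorithm:
2/13: ceiling(13/2) = 7, use 1/7
1/91: ceiling(91/1) = 91, use 1/91
Result: 2/13 = 1/7 + 1/91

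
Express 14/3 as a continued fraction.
[4; 1, 2]

Euclidean algorithm steps:
14 = 4 × 3 + 2
3 = 1 × 2 + 1
2 = 2 × 1 + 0
Continued fraction: [4; 1, 2]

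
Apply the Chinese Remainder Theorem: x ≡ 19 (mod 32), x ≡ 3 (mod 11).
179

Using Chinese Remainder Theorem:
M = 32 × 11 = 352
M1 = 11, M2 = 32
y1 = 11^(-1) mod 32 = 3
y2 = 32^(-1) mod 11 = 10
x = (19×11×3 + 3×32×10) mod 352 = 179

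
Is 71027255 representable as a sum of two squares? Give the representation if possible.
Not possible

Factorization: 71027255 = 5 × 13 × 103^3
By Fermat: n is sum of two squares iff every prime p ≡ 3 (mod 4) appears to even power.
Prime(s) ≡ 3 (mod 4) with odd exponent: [(103, 3)]
Therefore 71027255 cannot be expressed as a² + b².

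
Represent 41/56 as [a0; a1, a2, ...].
[0; 1, 2, 1, 2, 1, 3]

Euclidean algorithm steps:
41 = 0 × 56 + 41
56 = 1 × 41 + 15
41 = 2 × 15 + 11
15 = 1 × 11 + 4
11 = 2 × 4 + 3
4 = 1 × 3 + 1
3 = 3 × 1 + 0
Continued fraction: [0; 1, 2, 1, 2, 1, 3]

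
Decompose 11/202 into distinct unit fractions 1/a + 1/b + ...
1/19 + 1/549 + 1/421413 + 1/295981106202

Greedy algorithm:
11/202: ceiling(202/11) = 19, use 1/19
7/3838: ceiling(3838/7) = 549, use 1/549
5/2107062: ceiling(2107062/5) = 421413, use 1/421413
1/295981106202: ceiling(295981106202/1) = 295981106202, use 1/295981106202
Result: 11/202 = 1/19 + 1/549 + 1/421413 + 1/295981106202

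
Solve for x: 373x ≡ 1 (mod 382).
297

gcd(373, 382) = 1, so the inverse exists.
Extended Euclidean algorithm on (382, 373):
382 = 1 × 373 + 9  ⟹  9 = (1)·382 + (-1)·373
373 = 41 × 9 + 4  ⟹  4 = (-41)·382 + (42)·373
9 = 2 × 4 + 1  ⟹  1 = (83)·382 + (-85)·373
So (-85)·373 ≡ 1 (mod 382), i.e. 373^(-1) ≡ -85 ≡ 297 (mod 382).
Check: 373 × 297 = 110781 ≡ 1 (mod 382)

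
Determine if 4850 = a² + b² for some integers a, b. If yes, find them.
19² + 67² (a=19, b=67)

Factorization: 4850 = 2 × 5^2 × 97
By Fermat: n is sum of two squares iff every prime p ≡ 3 (mod 4) appears to even power.
All primes ≡ 3 (mod 4) appear to even power.
Search a = 0, 1, 2, … for 4850 - a² a perfect square: first hit at a = 19: 4850 - 361 = 4489 = 67².
4850 = 19² + 67² = 361 + 4489 ✓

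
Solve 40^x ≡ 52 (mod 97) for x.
27

Baby-step giant-step with step n = ⌈√97⌉ = 10.
Baby steps 40^j mod 97 (j:value) for j=0..9: 0:1, 1:40, 2:48, 3:77, 4:73, 5:10, 6:12, 7:92, 8:91, 9:51.
Giant-step multiplier: 40^(-10) ≡ 40^(96-10) = 40^86 ≡ 65 (mod 97).
Giant steps γ_i = 52·65^i mod 97: γ_0=52, γ_1=82, γ_2=92 (in table at j=7).
x = i·n + j = 2·10 + 7 = 27.
Check: 40^27 ≡ 52 (mod 97).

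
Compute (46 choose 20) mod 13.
3

Using Lucas' theorem:
Write n=46 and k=20 in base 13:
n in base 13: [3, 7]
k in base 13: [1, 7]
C(46,20) mod 13 = ∏ C(n_i, k_i) mod 13
Digit binomials (mod 13): C(3,1) = 3; C(7,7) = 1
Product: 3 × 1 = 3 ≡ 3 (mod 13)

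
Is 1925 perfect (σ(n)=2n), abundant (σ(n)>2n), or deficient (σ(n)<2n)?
deficient

Proper divisors of 1925: sum = 1 + 5 + 7 + 11 + 25 + 35 + 55 + 77 + 175 + 275 + 385 = 1051
Since 1051 < 1925, 1925 is deficient.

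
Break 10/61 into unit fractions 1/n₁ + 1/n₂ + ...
1/7 + 1/48 + 1/4100 + 1/21008400

Greedy algorithm:
10/61: ceiling(61/10) = 7, use 1/7
9/427: ceiling(427/9) = 48, use 1/48
5/20496: ceiling(20496/5) = 4100, use 1/4100
1/21008400: ceiling(21008400/1) = 21008400, use 1/21008400
Result: 10/61 = 1/7 + 1/48 + 1/4100 + 1/21008400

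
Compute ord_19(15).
18

19 is prime, so ord(15) divides φ(19) = 18.
Divisors of 18: 1, 2, 3, 6, 9, 18.
Repeated squaring: 15^1 ≡ 15, 15^2 ≡ 16, 15^4 ≡ 9, 15^8 ≡ 5, 15^16 ≡ 6 (mod 19).
Test 15^d mod 19 for each divisor d in increasing order:
15^1 ≡ 15
15^2 ≡ 16
15^3 = 15^2·15^1 ≡ 12
15^6 = 15^4·15^2 ≡ 11
15^9 = 15^8·15^1 ≡ 18
15^18 = 15^16·15^2 ≡ 1  ← first divisor giving 1
The order is 18.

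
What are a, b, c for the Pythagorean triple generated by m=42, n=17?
(1475, 1428, 2053)

Euclid's formula: a = m² - n², b = 2mn, c = m² + n²
m = 42, n = 17
a = 42² - 17² = 1764 - 289 = 1475
b = 2 × 42 × 17 = 1428
c = 42² + 17² = 1764 + 289 = 2053
Verification: 1475² + 1428² = 2175625 + 2039184 = 4214809 = 2053² ✓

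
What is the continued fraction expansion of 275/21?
[13; 10, 2]

Euclidean algorithm steps:
275 = 13 × 21 + 2
21 = 10 × 2 + 1
2 = 2 × 1 + 0
Continued fraction: [13; 10, 2]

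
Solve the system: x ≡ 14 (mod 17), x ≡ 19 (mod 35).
439

Using Chinese Remainder Theorem:
M = 17 × 35 = 595
M1 = 35, M2 = 17
y1 = 35^(-1) mod 17 = 1
y2 = 17^(-1) mod 35 = 33
x = (14×35×1 + 19×17×33) mod 595 = 439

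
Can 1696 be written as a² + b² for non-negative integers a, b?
20² + 36² (a=20, b=36)

Factorization: 1696 = 2^5 × 53
By Fermat: n is sum of two squares iff every prime p ≡ 3 (mod 4) appears to even power.
All primes ≡ 3 (mod 4) appear to even power.
Search a = 0, 1, 2, … for 1696 - a² a perfect square: first hit at a = 20: 1696 - 400 = 1296 = 36².
1696 = 20² + 36² = 400 + 1296 ✓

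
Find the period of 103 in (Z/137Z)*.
34

137 is prime, so ord(103) divides φ(137) = 136.
Divisors of 136: 1, 2, 4, 8, 17, 34, 68, 136.
Repeated squaring: 103^1 ≡ 103, 103^2 ≡ 60, 103^4 ≡ 38, 103^8 ≡ 74, 103^16 ≡ 133, 103^32 ≡ 16, 103^64 ≡ 119, 103^128 ≡ 50 (mod 137).
Test 103^d mod 137 for each divisor d in increasing order:
103^1 ≡ 103
103^2 ≡ 60
103^4 ≡ 38
103^8 ≡ 74
103^17 = 103^16·103^1 ≡ 136
103^34 = 103^32·103^2 ≡ 1  ← first divisor giving 1
The order is 34.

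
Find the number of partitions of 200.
3972999029388

p(n) counts ways to write n as a sum of positive integers (order ignored).
Euler's pentagonal recurrence: p(k) = p(k-1) + p(k-2) - p(k-5) - p(k-7) + p(k-12) + p(k-15) - ... (offsets j(3j∓1)/2, signs ++--, p(0)=1, p(<0)=0).
DP table for k = 0..199: p(0)=1, p(1)=1, p(2)=2, p(3)=3, p(4)=5, p(5)=7, p(6)=11, p(7)=15, p(8)=22, p(9)=30, p(10)=42, p(11)=56, p(12)=77, p(13)=101, p(14)=135, p(15)=176, p(16)=231, p(17)=297, p(18)=385, p(19)=490, p(20)=627, p(21)=792, p(22)=1002, p(23)=1255, p(24)=1575, p(25)=1958, p(26)=2436, p(27)=3010, p(28)=3718, p(29)=4565, p(30)=5604, p(31)=6842, p(32)=8349, p(33)=10143, p(34)=12310, p(35)=14883, p(36)=17977, p(37)=21637, p(38)=26015, p(39)=31185, p(40)=37338, p(41)=44583, p(42)=53174, p(43)=63261, p(44)=75175, p(45)=89134, p(46)=105558, p(47)=124754, p(48)=147273, p(49)=173525, p(50)=204226, p(51)=239943, p(52)=281589, p(53)=329931, p(54)=386155, p(55)=451276, p(56)=526823, p(57)=614154, p(58)=715220, p(59)=831820, p(60)=966467, p(61)=1121505, p(62)=1300156, p(63)=1505499, p(64)=1741630, p(65)=2012558, p(66)=2323520, p(67)=2679689, p(68)=3087735, p(69)=3554345, p(70)=4087968, p(71)=4697205, p(72)=5392783, p(73)=6185689, p(74)=7089500, p(75)=8118264, p(76)=9289091, p(77)=10619863, p(78)=12132164, p(79)=13848650, p(80)=15796476, p(81)=18004327, p(82)=20506255, p(83)=23338469, p(84)=26543660, p(85)=30167357, p(86)=34262962, p(87)=38887673, p(88)=44108109, p(89)=49995925, p(90)=56634173, p(91)=64112359, p(92)=72533807, p(93)=82010177, p(94)=92669720, p(95)=104651419, p(96)=118114304, p(97)=133230930, p(98)=150198136, p(99)=169229875, p(100)=190569292, p(101)=214481126, p(102)=241265379, p(103)=271248950, p(104)=304801365, p(105)=342325709, p(106)=384276336, p(107)=431149389, p(108)=483502844, p(109)=541946240, p(110)=607163746, p(111)=679903203, p(112)=761002156, p(113)=851376628, p(114)=952050665, p(115)=1064144451, p(116)=1188908248, p(117)=1327710076, p(118)=1482074143, p(119)=1653668665, p(120)=1844349560, p(121)=2056148051, p(122)=2291320912, p(123)=2552338241, p(124)=2841940500, p(125)=3163127352, p(126)=3519222692, p(127)=3913864295, p(128)=4351078600, p(129)=4835271870, p(130)=5371315400, p(131)=5964539504, p(132)=6620830889, p(133)=7346629512, p(134)=8149040695, p(135)=9035836076, p(136)=10015581680, p(137)=11097645016, p(138)=12292341831, p(139)=13610949895, p(140)=15065878135, p(141)=16670689208, p(142)=18440293320, p(143)=20390982757, p(144)=22540654445, p(145)=24908858009, p(146)=27517052599, p(147)=30388671978, p(148)=33549419497, p(149)=37027355200, p(150)=40853235313, p(151)=45060624582, p(152)=49686288421, p(153)=54770336324, p(154)=60356673280, p(155)=66493182097, p(156)=73232243759, p(157)=80630964769, p(158)=88751778802, p(159)=97662728555, p(160)=107438159466, p(161)=118159068427, p(162)=129913904637, p(163)=142798995930, p(164)=156919475295, p(165)=172389800255, p(166)=189334822579, p(167)=207890420102, p(168)=228204732751, p(169)=250438925115, p(170)=274768617130, p(171)=301384802048, p(172)=330495499613, p(173)=362326859895, p(174)=397125074750, p(175)=435157697830, p(176)=476715857290, p(177)=522115831195, p(178)=571701605655, p(179)=625846753120, p(180)=684957390936, p(181)=749474411781, p(182)=819876908323, p(183)=896684817527, p(184)=980462880430, p(185)=1071823774337, p(186)=1171432692373, p(187)=1280011042268, p(188)=1398341745571, p(189)=1527273599625, p(190)=1667727404093, p(191)=1820701100652, p(192)=1987276856363, p(193)=2168627105469, p(194)=2366022741845, p(195)=2580840212973, p(196)=2814570987591, p(197)=3068829878530, p(198)=3345365983698, p(199)=3646072432125.
Final step: p(200) = p(199) + p(198) - p(195) - p(193) + p(188) + p(185) - p(178) - p(174) + p(165) + p(160) - p(149) - p(143) + p(130) + p(123) - p(108) - p(100) + p(83) + p(74) - p(55) - p(45) + p(24) + p(13)
= 3646072432125 + 3345365983698 - 2580840212973 - 2168627105469 + 1398341745571 + 1071823774337 - 571701605655 - 397125074750 + 172389800255 + 107438159466 - 37027355200 - 20390982757 + 5371315400 + 2552338241 - 483502844 - 190569292 + 23338469 + 7089500 - 451276 - 89134 + 1575 + 101
= 3972999029388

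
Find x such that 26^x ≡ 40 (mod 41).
20

Baby-step giant-step with step n = ⌈√41⌉ = 7.
Baby steps 26^j mod 41 (j:value) for j=0..6: 0:1, 1:26, 2:20, 3:28, 4:31, 5:27, 6:5.
Giant-step multiplier: 26^(-7) ≡ 26^(40-7) = 26^33 ≡ 6 (mod 41).
Giant steps γ_i = 40·6^i mod 41: γ_0=40, γ_1=35, γ_2=5 (in table at j=6).
x = i·n + j = 2·7 + 6 = 20.
Check: 26^20 ≡ 40 (mod 41).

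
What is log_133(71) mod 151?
131

Baby-step giant-step with step n = ⌈√151⌉ = 13.
Baby steps 133^j mod 151 (j:value) for j=0..12: 0:1, 1:133, 2:22, 3:57, 4:31, 5:46, 6:78, 7:106, 8:55, 9:67, 10:2, 11:115, 12:44.
Giant-step multiplier: 133^(-13) ≡ 133^(150-13) = 133^137 ≡ 102 (mod 151).
Giant steps γ_i = 71·102^i mod 151: γ_0=71, γ_1=145, γ_2=143, γ_3=90, γ_4=120, γ_5=9, γ_6=12, γ_7=16, γ_8=122, γ_9=62, γ_10=133 (in table at j=1).
x = i·n + j = 10·13 + 1 = 131.
Check: 133^131 ≡ 71 (mod 151).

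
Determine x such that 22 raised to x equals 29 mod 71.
34

Baby-step giant-step with step n = ⌈√71⌉ = 9.
Baby steps 22^j mod 71 (j:value) for j=0..8: 0:1, 1:22, 2:58, 3:69, 4:27, 5:26, 6:4, 7:17, 8:19.
Giant-step multiplier: 22^(-9) ≡ 22^(70-9) = 22^61 ≡ 62 (mod 71).
Giant steps γ_i = 29·62^i mod 71: γ_0=29, γ_1=23, γ_2=6, γ_3=17 (in table at j=7).
x = i·n + j = 3·9 + 7 = 34.
Check: 22^34 ≡ 29 (mod 71).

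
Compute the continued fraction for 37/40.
[0; 1, 12, 3]

Euclidean algorithm steps:
37 = 0 × 40 + 37
40 = 1 × 37 + 3
37 = 12 × 3 + 1
3 = 3 × 1 + 0
Continued fraction: [0; 1, 12, 3]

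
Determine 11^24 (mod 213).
166

Repeated squaring. Binary of 24 = 11000.
11^1 ≡ 11 (mod 213); 11^2 ≡ 121 (mod 213); 11^4 ≡ 157 (mod 213); 11^8 ≡ 154 (mod 213); 11^16 ≡ 73 (mod 213)
11^24 = 11^8 × 11^16 ≡ 166 (mod 213)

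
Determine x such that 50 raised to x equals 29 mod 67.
44

Baby-step giant-step with step n = ⌈√67⌉ = 9.
Baby steps 50^j mod 67 (j:value) for j=0..8: 0:1, 1:50, 2:21, 3:45, 4:39, 5:7, 6:15, 7:13, 8:47.
Giant-step multiplier: 50^(-9) ≡ 50^(66-9) = 50^57 ≡ 27 (mod 67).
Giant steps γ_i = 29·27^i mod 67: γ_0=29, γ_1=46, γ_2=36, γ_3=34, γ_4=47 (in table at j=8).
x = i·n + j = 4·9 + 8 = 44.
Check: 50^44 ≡ 29 (mod 67).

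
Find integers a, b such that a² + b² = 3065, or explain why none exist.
16² + 53² (a=16, b=53)

Factorization: 3065 = 5 × 613
By Fermat: n is sum of two squares iff every prime p ≡ 3 (mod 4) appears to even power.
All primes ≡ 3 (mod 4) appear to even power.
Search a = 0, 1, 2, … for 3065 - a² a perfect square: first hit at a = 16: 3065 - 256 = 2809 = 53².
3065 = 16² + 53² = 256 + 2809 ✓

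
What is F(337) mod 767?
443

Matrix identity: Q^n = [[F_(n+1), F_n], [F_n, F_(n-1)]] with Q = [[1,1],[1,0]].
n = 337 = 101010001₂. Square-and-multiply, entries mod 767:
Q^1 = [[1,1],[1,0]]
Q^2 = (Q^1)² = [[2,1],[1,1]]
Q^5 = (Q^2)²·Q = [[8,5],[5,3]]
Q^10 = (Q^5)² = [[89,55],[55,34]]
Q^21 = (Q^10)²·Q = [[70,208],[208,629]]
Q^42 = (Q^21)² = [[610,429],[429,181]]
Q^84 = (Q^42)² = [[66,325],[325,508]]
Q^168 = (Q^84)² = [[300,169],[169,131]]
Q^337 = (Q^168)²·Q = [[417,443],[443,741]]
F_337 mod 767 = Q^337[0][1] = 443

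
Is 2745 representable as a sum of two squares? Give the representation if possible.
12² + 51² (a=12, b=51)

Factorization: 2745 = 3^2 × 5 × 61
By Fermat: n is sum of two squares iff every prime p ≡ 3 (mod 4) appears to even power.
All primes ≡ 3 (mod 4) appear to even power.
Search a = 0, 1, 2, … for 2745 - a² a perfect square: first hit at a = 12: 2745 - 144 = 2601 = 51².
2745 = 12² + 51² = 144 + 2601 ✓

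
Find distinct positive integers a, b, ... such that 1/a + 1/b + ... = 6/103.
1/18 + 1/371 + 1/687834

Greedy algorithm:
6/103: ceiling(103/6) = 18, use 1/18
5/1854: ceiling(1854/5) = 371, use 1/371
1/687834: ceiling(687834/1) = 687834, use 1/687834
Result: 6/103 = 1/18 + 1/371 + 1/687834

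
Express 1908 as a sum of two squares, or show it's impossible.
12² + 42² (a=12, b=42)

Factorization: 1908 = 2^2 × 3^2 × 53
By Fermat: n is sum of two squares iff every prime p ≡ 3 (mod 4) appears to even power.
All primes ≡ 3 (mod 4) appear to even power.
Search a = 0, 1, 2, … for 1908 - a² a perfect square: first hit at a = 12: 1908 - 144 = 1764 = 42².
1908 = 12² + 42² = 144 + 1764 ✓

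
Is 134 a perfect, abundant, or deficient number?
deficient

Proper divisors of 134: sum = 1 + 2 + 67 = 70
Since 70 < 134, 134 is deficient.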